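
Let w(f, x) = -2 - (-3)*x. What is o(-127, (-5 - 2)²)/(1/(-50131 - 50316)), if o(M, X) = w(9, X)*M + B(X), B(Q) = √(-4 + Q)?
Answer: 1849731505 - 301341*√5 ≈ 1.8491e+9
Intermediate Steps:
w(f, x) = -2 + 3*x
o(M, X) = √(-4 + X) + M*(-2 + 3*X) (o(M, X) = (-2 + 3*X)*M + √(-4 + X) = M*(-2 + 3*X) + √(-4 + X) = √(-4 + X) + M*(-2 + 3*X))
o(-127, (-5 - 2)²)/(1/(-50131 - 50316)) = (√(-4 + (-5 - 2)²) - 127*(-2 + 3*(-5 - 2)²))/(1/(-50131 - 50316)) = (√(-4 + (-7)²) - 127*(-2 + 3*(-7)²))/(1/(-100447)) = (√(-4 + 49) - 127*(-2 + 3*49))/(-1/100447) = (√45 - 127*(-2 + 147))*(-100447) = (3*√5 - 127*145)*(-100447) = (3*√5 - 18415)*(-100447) = (-18415 + 3*√5)*(-100447) = 1849731505 - 301341*√5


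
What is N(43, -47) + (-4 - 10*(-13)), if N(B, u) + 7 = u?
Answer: 72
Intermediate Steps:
N(B, u) = -7 + u
N(43, -47) + (-4 - 10*(-13)) = (-7 - 47) + (-4 - 10*(-13)) = -54 + (-4 + 130) = -54 + 126 = 72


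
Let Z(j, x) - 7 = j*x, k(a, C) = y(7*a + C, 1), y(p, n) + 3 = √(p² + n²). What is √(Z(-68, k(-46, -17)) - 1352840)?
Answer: √(-1352629 - 68*√114922) ≈ 1172.9*I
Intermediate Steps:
y(p, n) = -3 + √(n² + p²) (y(p, n) = -3 + √(p² + n²) = -3 + √(n² + p²))
k(a, C) = -3 + √(1 + (C + 7*a)²) (k(a, C) = -3 + √(1² + (7*a + C)²) = -3 + √(1 + (C + 7*a)²))
Z(j, x) = 7 + j*x
√(Z(-68, k(-46, -17)) - 1352840) = √((7 - 68*(-3 + √(1 + (-17 + 7*(-46))²))) - 1352840) = √((7 - 68*(-3 + √(1 + (-17 - 322)²))) - 1352840) = √((7 - 68*(-3 + √(1 + (-339)²))) - 1352840) = √((7 - 68*(-3 + √(1 + 114921))) - 1352840) = √((7 - 68*(-3 + √114922)) - 1352840) = √((7 + (204 - 68*√114922)) - 1352840) = √((211 - 68*√114922) - 1352840) = √(-1352629 - 68*√114922)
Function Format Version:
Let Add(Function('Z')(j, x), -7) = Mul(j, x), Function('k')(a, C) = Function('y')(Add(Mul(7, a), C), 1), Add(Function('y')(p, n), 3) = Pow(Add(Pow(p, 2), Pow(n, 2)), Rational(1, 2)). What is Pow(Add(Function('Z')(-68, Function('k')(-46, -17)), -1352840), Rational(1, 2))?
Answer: Pow(Add(-1352629, Mul(-68, Pow(114922, Rational(1, 2)))), Rational(1, 2)) ≈ Mul(1172.9, I)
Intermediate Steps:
Function('y')(p, n) = Add(-3, Pow(Add(Pow(n, 2), Pow(p, 2)), Rational(1, 2))) (Function('y')(p, n) = Add(-3, Pow(Add(Pow(p, 2), Pow(n, 2)), Rational(1, 2))) = Add(-3, Pow(Add(Pow(n, 2), Pow(p, 2)), Rational(1, 2))))
Function('k')(a, C) = Add(-3, Pow(Add(1, Pow(Add(C, Mul(7, a)), 2)), Rational(1, 2))) (Function('k')(a, C) = Add(-3, Pow(Add(Pow(1, 2), Pow(Add(Mul(7, a), C), 2)), Rational(1, 2))) = Add(-3, Pow(Add(1, Pow(Add(C, Mul(7, a)), 2)), Rational(1, 2))))
Function('Z')(j, x) = Add(7, Mul(j, x))
Pow(Add(Function('Z')(-68, Function('k')(-46, -17)), -1352840), Rational(1, 2)) = Pow(Add(Add(7, Mul(-68, Add(-3, Pow(Add(1, Pow(Add(-17, Mul(7, -46)), 2)), Rational(1, 2))))), -1352840), Rational(1, 2)) = Pow(Add(Add(7, Mul(-68, Add(-3, Pow(Add(1, Pow(Add(-17, -322), 2)), Rational(1, 2))))), -1352840), Rational(1, 2)) = Pow(Add(Add(7, Mul(-68, Add(-3, Pow(Add(1, Pow(-339, 2)), Rational(1, 2))))), -1352840), Rational(1, 2)) = Pow(Add(Add(7, Mul(-68, Add(-3, Pow(Add(1, 114921), Rational(1, 2))))), -1352840), Rational(1, 2)) = Pow(Add(Add(7, Mul(-68, Add(-3, Pow(114922, Rational(1, 2))))), -1352840), Rational(1, 2)) = Pow(Add(Add(7, Add(204, Mul(-68, Pow(114922, Rational(1, 2))))), -1352840), Rational(1, 2)) = Pow(Add(Add(211, Mul(-68, Pow(114922, Rational(1, 2)))), -1352840), Rational(1, 2)) = Pow(Add(-1352629, Mul(-68, Pow(114922, Rational(1, 2)))), Rational(1, 2))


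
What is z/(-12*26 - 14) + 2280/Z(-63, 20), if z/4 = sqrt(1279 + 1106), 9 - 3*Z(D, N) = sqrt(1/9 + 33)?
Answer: 554040/431 - 6*sqrt(265)/163 + 20520*sqrt(298)/431 ≈ 2106.8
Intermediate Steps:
Z(D, N) = 3 - sqrt(298)/9 (Z(D, N) = 3 - sqrt(1/9 + 33)/3 = 3 - sqrt(298)/9)
z = 12*sqrt(265) (z = 4*sqrt(1279 + 1106) = 4*sqrt(2385) = 4*(3*sqrt(265)) = 12*sqrt(265) ≈ 195.35)
z/(-12*26 - 14) + 2280/Z(-63, 20) = (12*sqrt(265))/(-12*26 - 14) + 2280/(3 - sqrt(298)/9) = (12*sqrt(265))/(-312 - 14) + 2280/(3 - sqrt(298)/9) = (12*sqrt(265))/(-326) + 2280/(3 - sqrt(298)/9) = (12*sqrt(265))*(-1/326) + 2280/(3 - sqrt(298)/9) = -6*sqrt(265)/163 + 2280/(3 - sqrt(298)/9) = 2280/(3 - sqrt(298)/9) - 6*sqrt(265)/163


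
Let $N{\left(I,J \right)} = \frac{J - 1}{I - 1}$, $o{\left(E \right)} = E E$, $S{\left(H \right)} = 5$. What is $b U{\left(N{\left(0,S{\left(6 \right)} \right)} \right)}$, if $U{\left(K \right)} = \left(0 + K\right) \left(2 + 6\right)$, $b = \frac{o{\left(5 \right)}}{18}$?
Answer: $- \frac{400}{9} \approx -44.444$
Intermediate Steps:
$o{\left(E \right)} = E^{2}$
$N{\left(I,J \right)} = \frac{-1 + J}{-1 + I}$
$b = \frac{25}{18}$ ($b = \frac{5^{2}}{18} = 25 \cdot \frac{1}{18} = \frac{25}{18} \approx 1.3889$)
$U{\left(K \right)} = 8 K$ ($U{\left(K \right)} = K 8 = 8 K$)
$b U{\left(N{\left(0,S{\left(6 \right)} \right)} \right)} = \frac{25 \cdot 8 \frac{-1 + 5}{-1 + 0}}{18} = \frac{25 \cdot 8 \frac{1}{-1} \cdot 4}{18} = \frac{25 \cdot 8 \left(\left(-1\right) 4\right)}{18} = \frac{25 \cdot 8 \left(-4\right)}{18} = \frac{25}{18} \left(-32\right) = - \frac{400}{9}$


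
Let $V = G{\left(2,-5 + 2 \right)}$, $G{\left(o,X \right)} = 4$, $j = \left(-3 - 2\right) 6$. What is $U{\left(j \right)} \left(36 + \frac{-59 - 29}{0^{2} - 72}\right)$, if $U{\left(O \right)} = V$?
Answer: $\frac{1340}{9} \approx 148.89$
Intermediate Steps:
$j = -30$ ($j = \left(-5\right) 6 = -30$)
$V = 4$
$U{\left(O \right)} = 4$
$U{\left(j \right)} \left(36 + \frac{-59 - 29}{0^{2} - 72}\right) = 4 \left(36 + \frac{-59 - 29}{0^{2} - 72}\right) = 4 \left(36 - \frac{88}{0 - 72}\right) = 4 \left(36 - \frac{88}{-72}\right) = 4 \left(36 - - \frac{11}{9}\right) = 4 \left(36 + \frac{11}{9}\right) = 4 \cdot \frac{335}{9} = \frac{1340}{9}$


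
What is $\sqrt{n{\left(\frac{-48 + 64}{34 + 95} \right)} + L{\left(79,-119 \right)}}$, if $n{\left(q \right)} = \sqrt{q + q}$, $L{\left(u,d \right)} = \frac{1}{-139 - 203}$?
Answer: $\frac{\sqrt{-70262 + 745104 \sqrt{258}}}{4902} \approx 0.70366$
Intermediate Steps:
$L{\left(u,d \right)} = - \frac{1}{342}$ ($L{\left(u,d \right)} = \frac{1}{-342} = - \frac{1}{342}$)
$n{\left(q \right)} = \sqrt{2} \sqrt{q}$ ($n{\left(q \right)} = \sqrt{2 q} = \sqrt{2} \sqrt{q}$)
$\sqrt{n{\left(\frac{-48 + 64}{34 + 95} \right)} + L{\left(79,-119 \right)}} = \sqrt{\sqrt{2} \sqrt{\frac{-48 + 64}{34 + 95}} - \frac{1}{342}} = \sqrt{\sqrt{2} \sqrt{\frac{16}{129}} - \frac{1}{342}} = \sqrt{\sqrt{2} \frac{4 \sqrt{129}}{129} - \frac{1}{342}} = \sqrt{\frac{4 \sqrt{258}}{129} - \frac{1}{342}} = \sqrt{- \frac{1}{342} + \frac{4 \sqrt{258}}{129}}$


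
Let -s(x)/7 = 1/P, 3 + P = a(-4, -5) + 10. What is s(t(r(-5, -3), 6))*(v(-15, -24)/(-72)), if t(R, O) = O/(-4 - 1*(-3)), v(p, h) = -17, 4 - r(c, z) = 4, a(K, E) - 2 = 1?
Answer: -119/720 ≈ -0.16528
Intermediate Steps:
a(K, E) = 3 (a(K, E) = 2 + 1 = 3)
r(c, z) = 0 (r(c, z) = 4 - 1*4 = 4 - 4 = 0)
P = 10 (P = -3 + (3 + 10) = -3 + 13 = 10)
t(R, O) = -O (t(R, O) = O/(-4 + 3) = O/(-1) = O*(-1) = -O)
s(x) = -7/10
s(t(r(-5, -3), 6))*(v(-15, -24)/(-72)) = -(-119)/(10*(-72)) = -(-119)*(-1)/(10*72) = -7/10*17/72 = -119/720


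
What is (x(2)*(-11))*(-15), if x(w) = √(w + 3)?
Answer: 165*√5 ≈ 368.95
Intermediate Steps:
x(w) = √(3 + w)
(x(2)*(-11))*(-15) = (√(3 + 2)*(-11))*(-15) = (√5*(-11))*(-15) = -11*√5*(-15) = 165*√5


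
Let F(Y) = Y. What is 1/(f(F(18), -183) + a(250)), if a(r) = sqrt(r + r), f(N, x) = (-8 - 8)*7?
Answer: -28/3011 - 5*sqrt(5)/6022 ≈ -0.011156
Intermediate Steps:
f(N, x) = -112 (f(N, x) = -16*7 = -112)
a(r) = sqrt(2)*sqrt(r) (a(r) = sqrt(2*r) = sqrt(2)*sqrt(r))
1/(f(F(18), -183) + a(250)) = 1/(-112 + sqrt(2)*sqrt(250)) = 1/(-112 + sqrt(2)*(5*sqrt(10))) = 1/(-112 + 10*sqrt(5))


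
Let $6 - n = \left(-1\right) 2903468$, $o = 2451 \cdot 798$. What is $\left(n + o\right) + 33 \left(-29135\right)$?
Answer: $3897917$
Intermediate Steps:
$o = 1955898$
$n = 2903474$ ($n = 6 - \left(-1\right) 2903468 = 6 - -2903468 = 6 + 2903468 = 2903474$)
$\left(n + o\right) + 33 \left(-29135\right) = \left(2903474 + 1955898\right) + 33 \left(-29135\right) = 4859372 - 961455 = 3897917$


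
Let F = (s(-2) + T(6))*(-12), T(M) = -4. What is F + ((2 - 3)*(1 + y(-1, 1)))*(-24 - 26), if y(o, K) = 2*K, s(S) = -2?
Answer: 222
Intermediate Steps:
F = 72 (F = (-2 - 4)*(-12) = -6*(-12) = 72)
F + ((2 - 3)*(1 + y(-1, 1)))*(-24 - 26) = 72 + ((2 - 3)*(1 + 2*1))*(-24 - 26) = 72 - (1 + 2)*(-50) = 72 - 1*3*(-50) = 72 - 3*(-50) = 72 + 150 = 222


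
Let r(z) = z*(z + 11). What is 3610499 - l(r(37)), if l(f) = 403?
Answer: 3610096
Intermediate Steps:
r(z) = z*(11 + z)
3610499 - l(r(37)) = 3610499 - 1*403 = 3610499 - 403 = 3610096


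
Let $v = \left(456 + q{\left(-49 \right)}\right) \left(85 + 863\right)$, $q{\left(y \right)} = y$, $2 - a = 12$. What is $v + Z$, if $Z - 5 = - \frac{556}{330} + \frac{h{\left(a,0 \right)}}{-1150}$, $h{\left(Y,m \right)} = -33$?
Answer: $\frac{14642603099}{37950} \approx 3.8584 \cdot 10^{5}$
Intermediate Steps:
$a = -10$ ($a = 2 - 12 = -10$)
$v = 385836$ ($v = \left(456 - 49\right) \left(85 + 863\right) = 407 \cdot 948 = 385836$)
$Z = \frac{126899}{37950}$ ($Z = 5 - \left(- \frac{33}{1150} + \frac{278}{165}\right) = 5 - \frac{62851}{37950} = \frac{126899}{37950} \approx 3.3438$)
$v + Z = 385836 + \frac{126899}{37950} = \frac{14642603099}{37950}$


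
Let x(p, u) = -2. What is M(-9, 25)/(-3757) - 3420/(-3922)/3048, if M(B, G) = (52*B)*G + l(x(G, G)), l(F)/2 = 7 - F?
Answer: 11638538961/3742678316 ≈ 3.1097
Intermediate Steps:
l(F) = 14 - 2*F (l(F) = 2*(7 - F) = 14 - 2*F)
M(B, G) = 18 + 52*B*G (M(B, G) = (52*B)*G + (14 - 2*(-2)) = 52*B*G + (14 + 4) = 52*B*G + 18 = 18 + 52*B*G)
M(-9, 25)/(-3757) - 3420/(-3922)/3048 = (18 + 52*(-9)*25)/(-3757) - 3420/(-3922)/3048 = (18 - 11700)*(-1/3757) - 3420*(-1/3922)*(1/3048) = -11682*(-1/3757) + (1710/1961)*(1/3048) = 11682/3757 + 285/996188 = 11638538961/3742678316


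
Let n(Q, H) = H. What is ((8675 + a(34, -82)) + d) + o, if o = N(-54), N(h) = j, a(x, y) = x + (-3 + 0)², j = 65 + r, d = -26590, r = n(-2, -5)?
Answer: -17812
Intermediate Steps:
r = -5
j = 60 (j = 65 - 5 = 60)
a(x, y) = 9 + x (a(x, y) = x + (-3)² = x + 9 = 9 + x)
N(h) = 60
o = 60
((8675 + a(34, -82)) + d) + o = ((8675 + (9 + 34)) - 26590) + 60 = ((8675 + 43) - 26590) + 60 = (8718 - 26590) + 60 = -17872 + 60 = -17812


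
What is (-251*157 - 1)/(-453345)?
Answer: 13136/151115 ≈ 0.086927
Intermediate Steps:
(-251*157 - 1)/(-453345) = (-39407 - 1)*(-1/453345) = -39408*(-1/453345) = 13136/151115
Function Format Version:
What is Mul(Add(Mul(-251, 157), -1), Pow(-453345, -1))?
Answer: Rational(13136, 151115) ≈ 0.086927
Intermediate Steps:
Mul(Add(Mul(-251, 157), -1), Pow(-453345, -1)) = Mul(Add(-39407, -1), Rational(-1, 453345)) = Mul(-39408, Rational(-1, 453345)) = Rational(13136, 151115)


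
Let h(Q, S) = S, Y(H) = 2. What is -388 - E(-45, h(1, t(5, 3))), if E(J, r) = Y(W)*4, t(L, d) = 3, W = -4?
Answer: -396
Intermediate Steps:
E(J, r) = 8 (E(J, r) = 2*4 = 8)
-388 - E(-45, h(1, t(5, 3))) = -388 - 1*8 = -388 - 8 = -396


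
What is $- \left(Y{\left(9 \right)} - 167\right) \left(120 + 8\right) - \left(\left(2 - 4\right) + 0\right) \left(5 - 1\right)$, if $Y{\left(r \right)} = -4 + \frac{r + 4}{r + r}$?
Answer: $\frac{196232}{9} \approx 21804.0$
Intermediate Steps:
$Y{\left(r \right)} = -4 + \frac{4 + r}{2 r}$
$- \left(Y{\left(9 \right)} - 167\right) \left(120 + 8\right) - \left(\left(2 - 4\right) + 0\right) \left(5 - 1\right) = - \left(\left(- \frac{7}{2} + \frac{2}{9}\right) - 167\right) \left(120 + 8\right) - \left(\left(2 - 4\right) + 0\right) \left(5 - 1\right) = - \left(\left(- \frac{7}{2} + 2 \cdot \frac{1}{9}\right) - 167\right) 128 - \left(-2 + 0\right) 4 = - \left(\left(- \frac{7}{2} + \frac{2}{9}\right) - 167\right) 128 - \left(-2\right) 4 = - \left(- \frac{59}{18} - 167\right) 128 - -8 = - \frac{\left(-3065\right) 128}{18} + 8 = \left(-1\right) \left(- \frac{196160}{9}\right) + 8 = \frac{196160}{9} + 8 = \frac{196232}{9}$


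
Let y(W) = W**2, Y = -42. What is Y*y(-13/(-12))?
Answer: -1183/24 ≈ -49.292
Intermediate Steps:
Y*y(-13/(-12)) = -42*(-13/(-12))**2 = -42*(-13*(-1/12))**2 = -42*(13/12)**2 = -42*169/144 = -1183/24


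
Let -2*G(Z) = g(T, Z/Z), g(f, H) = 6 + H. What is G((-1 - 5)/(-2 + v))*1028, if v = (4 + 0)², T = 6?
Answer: -3598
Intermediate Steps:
v = 16 (v = 4² = 16)
G(Z) = -7/2 (G(Z) = -(6 + Z/Z)/2 = -(6 + 1)/2 = -½*7 = -7/2)
G((-1 - 5)/(-2 + v))*1028 = -7/2*1028 = -3598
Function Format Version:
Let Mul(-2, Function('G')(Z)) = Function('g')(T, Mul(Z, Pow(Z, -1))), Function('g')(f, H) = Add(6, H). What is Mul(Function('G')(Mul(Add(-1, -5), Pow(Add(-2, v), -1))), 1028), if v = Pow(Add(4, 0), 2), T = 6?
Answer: -3598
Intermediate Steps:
v = 16 (v = Pow(4, 2) = 16)
Function('G')(Z) = Rational(-7, 2) (Function('G')(Z) = Mul(Rational(-1, 2), Add(6, Mul(Z, Pow(Z, -1)))) = Mul(Rational(-1, 2), Add(6, 1)) = Mul(Rational(-1, 2), 7) = Rational(-7, 2))
Mul(Function('G')(Mul(Add(-1, -5), Pow(Add(-2, v), -1))), 1028) = Mul(Rational(-7, 2), 1028) = -3598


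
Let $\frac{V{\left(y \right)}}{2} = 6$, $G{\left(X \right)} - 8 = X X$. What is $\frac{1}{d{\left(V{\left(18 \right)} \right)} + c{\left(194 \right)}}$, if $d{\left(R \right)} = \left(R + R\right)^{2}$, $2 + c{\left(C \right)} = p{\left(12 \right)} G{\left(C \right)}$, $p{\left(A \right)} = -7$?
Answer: $- \frac{1}{262934} \approx -3.8032 \cdot 10^{-6}$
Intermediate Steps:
$G{\left(X \right)} = 8 + X^{2}$ ($G{\left(X \right)} = 8 + X X = 8 + X^{2}$)
$V{\left(y \right)} = 12$ ($V{\left(y \right)} = 2 \cdot 6 = 12$)
$c{\left(C \right)} = -58 - 7 C^{2}$ ($c{\left(C \right)} = -2 - 7 \left(8 + C^{2}\right) = -2 - \left(56 + 7 C^{2}\right) = -58 - 7 C^{2}$)
$d{\left(R \right)} = 4 R^{2}$ ($d{\left(R \right)} = \left(2 R\right)^{2} = 4 R^{2}$)
$\frac{1}{d{\left(V{\left(18 \right)} \right)} + c{\left(194 \right)}} = \frac{1}{4 \cdot 12^{2} - \left(58 + 7 \cdot 194^{2}\right)} = \frac{1}{4 \cdot 144 - 263510} = \frac{1}{576 - 263510} = \frac{1}{-262934} = - \frac{1}{262934}$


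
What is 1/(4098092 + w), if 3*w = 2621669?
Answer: 3/14915945 ≈ 2.0113e-7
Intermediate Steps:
w = 2621669/3 (w = (⅓)*2621669 = 2621669/3 ≈ 8.7389e+5)
1/(4098092 + w) = 1/(4098092 + 2621669/3) = 1/(14915945/3) = 3/14915945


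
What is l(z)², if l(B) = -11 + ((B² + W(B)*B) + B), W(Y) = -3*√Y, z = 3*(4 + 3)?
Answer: 286750 - 56826*√21 ≈ 26341.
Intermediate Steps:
z = 21 (z = 3*7 = 21)
l(B) = -11 + B + B² - 3*B^(3/2) (l(B) = -11 + ((B² + (-3*√B)*B) + B) = -11 + ((B² - 3*B^(3/2)) + B) = -11 + (B + B² - 3*B^(3/2)) = -11 + B + B² - 3*B^(3/2))
l(z)² = (-11 + 21 + 21² - 63*√21)² = (-11 + 21 + 441 - 63*√21)² = (451 - 63*√21)²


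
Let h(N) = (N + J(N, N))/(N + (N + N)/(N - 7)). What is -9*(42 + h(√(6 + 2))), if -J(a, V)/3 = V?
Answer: -5940/17 + 72*√2/17 ≈ -343.42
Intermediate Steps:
J(a, V) = -3*V
h(N) = -2*N/(N + 2*N/(-7 + N)) (h(N) = (N - 3*N)/(N + (N + N)/(N - 7)) = (-2*N)/(N + (2*N)/(-7 + N)) = (-2*N)/(N + 2*N/(-7 + N)) = -2*N/(N + 2*N/(-7 + N)))
-9*(42 + h(√(6 + 2))) = -9*(42 + 2*(7 - √(6 + 2))/(-5 + √(6 + 2))) = -9*(42 + 2*(7 - √8)/(-5 + √8)) = -9*(42 + 2*(7 - 2*√2)/(-5 + 2*√2)) = -378 - 18*(7 - 2*√2)/(-5 + 2*√2)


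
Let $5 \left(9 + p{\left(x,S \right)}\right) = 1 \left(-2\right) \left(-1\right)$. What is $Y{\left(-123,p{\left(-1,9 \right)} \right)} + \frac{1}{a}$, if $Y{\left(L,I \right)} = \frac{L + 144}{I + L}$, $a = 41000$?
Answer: $- \frac{307453}{1927000} \approx -0.15955$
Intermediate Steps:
$p{\left(x,S \right)} = - \frac{43}{5}$ ($p{\left(x,S \right)} = -9 + \frac{1 \left(-2\right) \left(-1\right)}{5} = -9 + \frac{\left(-2\right) \left(-1\right)}{5} = -9 + \frac{1}{5} \cdot 2 = -9 + \frac{2}{5} = - \frac{43}{5}$)
$Y{\left(L,I \right)} = \frac{144 + L}{I + L}$
$Y{\left(-123,p{\left(-1,9 \right)} \right)} + \frac{1}{a} = \frac{144 - 123}{- \frac{43}{5} - 123} + \frac{1}{41000} = \frac{1}{- \frac{658}{5}} \cdot 21 + \frac{1}{41000} = \left(- \frac{5}{658}\right) 21 + \frac{1}{41000} = - \frac{15}{94} + \frac{1}{41000} = - \frac{307453}{1927000}$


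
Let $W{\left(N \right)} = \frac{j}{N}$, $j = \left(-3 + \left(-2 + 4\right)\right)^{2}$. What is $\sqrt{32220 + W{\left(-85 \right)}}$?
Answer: $\frac{\sqrt{232789415}}{85} \approx 179.5$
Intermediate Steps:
$j = 1$ ($j = \left(-3 + 2\right)^{2} = \left(-1\right)^{2} = 1$)
$W{\left(N \right)} = \frac{1}{N}$ ($W{\left(N \right)} = 1 \frac{1}{N} = \frac{1}{N}$)
$\sqrt{32220 + W{\left(-85 \right)}} = \sqrt{32220 + \frac{1}{-85}} = \sqrt{32220 - \frac{1}{85}} = \sqrt{\frac{2738699}{85}} = \frac{\sqrt{232789415}}{85}$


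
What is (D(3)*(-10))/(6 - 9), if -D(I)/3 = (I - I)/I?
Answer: 0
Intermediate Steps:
D(I) = 0 (D(I) = -3*(I - I)/I = -0/I = -3*0 = 0)
(D(3)*(-10))/(6 - 9) = (0*(-10))/(6 - 9) = 0/(-3) = 0*(-⅓) = 0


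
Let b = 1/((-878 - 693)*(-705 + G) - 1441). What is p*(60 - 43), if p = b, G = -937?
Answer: 17/2578141 ≈ 6.5939e-6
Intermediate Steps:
b = 1/2578141 (b = 1/((-878 - 693)*(-705 - 937) - 1441) = 1/(-1571*(-1642) - 1441) = 1/(2579582 - 1441) = 1/2578141 ≈ 3.8788e-7)
p = 1/2578141 ≈ 3.8788e-7
p*(60 - 43) = (60 - 43)/2578141 = (1/2578141)*17 = 17/2578141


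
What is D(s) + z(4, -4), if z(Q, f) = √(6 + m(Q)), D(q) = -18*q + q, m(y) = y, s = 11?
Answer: -187 + √10 ≈ -183.84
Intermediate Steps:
D(q) = -17*q
z(Q, f) = √(6 + Q)
D(s) + z(4, -4) = -17*11 + √(6 + 4) = -187 + √10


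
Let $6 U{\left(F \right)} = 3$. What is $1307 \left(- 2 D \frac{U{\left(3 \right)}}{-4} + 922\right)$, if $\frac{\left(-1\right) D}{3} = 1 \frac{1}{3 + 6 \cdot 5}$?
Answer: $\frac{53021069}{44} \approx 1.205 \cdot 10^{6}$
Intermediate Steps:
$U{\left(F \right)} = \frac{1}{2}$ ($U{\left(F \right)} = \frac{1}{6} \cdot 3 = \frac{1}{2}$)
$D = - \frac{1}{11}$ ($D = - 3 \cdot 1 \frac{1}{3 + 6 \cdot 5} = - 3 \cdot 1 \frac{1}{3 + 30} = - 3 \cdot 1 \cdot \frac{1}{33} = \left(-3\right) \frac{1}{33} = - \frac{1}{11} \approx -0.090909$)
$1307 \left(- 2 D \frac{U{\left(3 \right)}}{-4} + 922\right) = 1307 \left(\left(-2\right) \left(- \frac{1}{11}\right) \frac{1}{2 \left(-4\right)} + 922\right) = 1307 \left(\frac{2 \cdot \frac{1}{2} \left(- \frac{1}{4}\right)}{11} + 922\right) = 1307 \left(\frac{2}{11} \left(- \frac{1}{8}\right) + 922\right) = 1307 \left(- \frac{1}{44} + 922\right) = 1307 \cdot \frac{40567}{44} = \frac{53021069}{44}$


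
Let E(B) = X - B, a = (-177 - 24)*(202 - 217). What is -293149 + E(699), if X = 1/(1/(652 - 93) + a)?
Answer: -495247304769/1685386 ≈ -2.9385e+5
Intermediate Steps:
a = 3015 (a = -201*(-15) = 3015)
X = 559/1685386 (X = 1/(1/(652 - 93) + 3015) = 1/(1/559 + 3015) = 1/(1685386/559) = 559/1685386 ≈ 0.00033167)
E(B) = 559/1685386 - B
-293149 + E(699) = -293149 + (559/1685386 - 1*699) = -293149 + (559/1685386 - 699) = -293149 - 1178084255/1685386 = -495247304769/1685386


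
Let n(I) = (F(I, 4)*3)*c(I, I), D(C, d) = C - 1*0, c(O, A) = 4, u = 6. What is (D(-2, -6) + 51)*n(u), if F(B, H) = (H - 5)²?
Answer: 588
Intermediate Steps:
F(B, H) = (-5 + H)²
D(C, d) = C (D(C, d) = C + 0 = C)
n(I) = 12 (n(I) = ((-5 + 4)²*3)*4 = ((-1)²*3)*4 = (1*3)*4 = 3*4 = 12)
(D(-2, -6) + 51)*n(u) = (-2 + 51)*12 = 49*12 = 588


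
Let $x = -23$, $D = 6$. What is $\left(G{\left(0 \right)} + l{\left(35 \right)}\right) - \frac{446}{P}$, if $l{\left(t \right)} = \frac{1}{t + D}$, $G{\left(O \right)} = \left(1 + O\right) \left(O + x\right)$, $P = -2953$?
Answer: $- \frac{2763440}{121073} \approx -22.825$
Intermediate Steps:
$G{\left(O \right)} = \left(1 + O\right) \left(-23 + O\right)$ ($G{\left(O \right)} = \left(1 + O\right) \left(O - 23\right) = \left(1 + O\right) \left(-23 + O\right)$)
$l{\left(t \right)} = \frac{1}{6 + t}$ ($l{\left(t \right)} = \frac{1}{t + 6} = \frac{1}{6 + t}$)
$\left(G{\left(0 \right)} + l{\left(35 \right)}\right) - \frac{446}{P} = \left(\left(-23 + 0^{2} - 0\right) + \frac{1}{6 + 35}\right) - \frac{446}{-2953} = \left(\left(-23 + 0 + 0\right) + \frac{1}{41}\right) - - \frac{446}{2953} = \left(-23 + \frac{1}{41}\right) + \frac{446}{2953} = - \frac{942}{41} + \frac{446}{2953} = - \frac{2763440}{121073}$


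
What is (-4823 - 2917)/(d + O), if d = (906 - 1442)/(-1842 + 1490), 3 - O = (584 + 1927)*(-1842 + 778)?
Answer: -68112/23511035 ≈ -0.0028970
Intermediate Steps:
O = 2671707 (O = 3 - (584 + 1927)*(-1842 + 778) = 3 - 2511*(-1064) = 3 - 1*(-2671704) = 3 + 2671704 = 2671707)
d = 67/44 (d = -536/(-352) = -536*(-1/352) = 67/44 ≈ 1.5227)
(-4823 - 2917)/(d + O) = (-4823 - 2917)/(67/44 + 2671707) = -7740/117555175/44 = -7740*44/117555175 = -68112/23511035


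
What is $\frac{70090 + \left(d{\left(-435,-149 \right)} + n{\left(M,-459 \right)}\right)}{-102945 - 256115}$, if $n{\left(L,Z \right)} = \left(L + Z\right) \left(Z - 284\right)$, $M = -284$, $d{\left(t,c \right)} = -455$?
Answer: $- \frac{155421}{89765} \approx -1.7314$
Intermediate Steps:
$n{\left(L,Z \right)} = \left(-284 + Z\right) \left(L + Z\right)$ ($n{\left(L,Z \right)} = \left(L + Z\right) \left(-284 + Z\right) = \left(-284 + Z\right) \left(L + Z\right)$)
$\frac{70090 + \left(d{\left(-435,-149 \right)} + n{\left(M,-459 \right)}\right)}{-102945 - 256115} = \frac{70090 - -551594}{-102945 - 256115} = \frac{70090 + \left(-455 + \left(210681 + 80656 + 130356 + 130356\right)\right)}{-359060} = \left(70090 + \left(-455 + 552049\right)\right) \left(- \frac{1}{359060}\right) = \left(70090 + 551594\right) \left(- \frac{1}{359060}\right) = 621684 \left(- \frac{1}{359060}\right) = - \frac{155421}{89765}$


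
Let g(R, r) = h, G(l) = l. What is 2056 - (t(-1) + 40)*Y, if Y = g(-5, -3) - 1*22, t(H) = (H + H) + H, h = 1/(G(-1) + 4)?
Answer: 8573/3 ≈ 2857.7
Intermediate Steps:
h = ⅓ (h = 1/(-1 + 4) = 1/3 = ⅓ ≈ 0.33333)
g(R, r) = ⅓
t(H) = 3*H (t(H) = 2*H + H = 3*H)
Y = -65/3 (Y = ⅓ - 1*22 = ⅓ - 22 = -65/3 ≈ -21.667)
2056 - (t(-1) + 40)*Y = 2056 - (3*(-1) + 40)*(-65)/3 = 2056 - (-3 + 40)*(-65)/3 = 2056 - 37*(-65)/3 = 2056 - 1*(-2405/3) = 2056 + 2405/3 = 8573/3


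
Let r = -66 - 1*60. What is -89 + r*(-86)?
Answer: 10747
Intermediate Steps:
r = -126 (r = -66 - 60 = -126)
-89 + r*(-86) = -89 - 126*(-86) = -89 + 10836 = 10747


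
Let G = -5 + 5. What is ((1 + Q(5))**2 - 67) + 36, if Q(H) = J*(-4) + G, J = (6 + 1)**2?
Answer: 37994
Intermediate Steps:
G = 0
J = 49 (J = 7**2 = 49)
Q(H) = -196 (Q(H) = 49*(-4) + 0 = -196 + 0 = -196)
((1 + Q(5))**2 - 67) + 36 = ((1 - 196)**2 - 67) + 36 = ((-195)**2 - 67) + 36 = (38025 - 67) + 36 = 37958 + 36 = 37994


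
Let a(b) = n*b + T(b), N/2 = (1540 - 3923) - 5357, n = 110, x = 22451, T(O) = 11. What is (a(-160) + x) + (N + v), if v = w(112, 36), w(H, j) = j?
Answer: -10582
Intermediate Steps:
N = -15480 (N = 2*((1540 - 3923) - 5357) = 2*(-2383 - 5357) = 2*(-7740) = -15480)
a(b) = 11 + 110*b (a(b) = 110*b + 11 = 11 + 110*b)
v = 36
(a(-160) + x) + (N + v) = ((11 + 110*(-160)) + 22451) + (-15480 + 36) = ((11 - 17600) + 22451) - 15444 = (-17589 + 22451) - 15444 = 4862 - 15444 = -10582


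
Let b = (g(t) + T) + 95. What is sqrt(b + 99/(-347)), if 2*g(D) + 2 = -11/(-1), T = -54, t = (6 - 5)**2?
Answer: sqrt(21777026)/694 ≈ 6.7242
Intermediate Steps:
t = 1 (t = 1**2 = 1)
g(D) = 9/2 (g(D) = -1 + (-11/(-1))/2 = -1 + (-11*(-1))/2 = -1 + (1/2)*11 = -1 + 11/2 = 9/2)
b = 91/2 (b = (9/2 - 54) + 95 = -99/2 + 95 = 91/2 ≈ 45.500)
sqrt(b + 99/(-347)) = sqrt(91/2 + 99/(-347)) = sqrt(91/2 + 99*(-1/347)) = sqrt(91/2 - 99/347) = sqrt(31379/694) = sqrt(21777026)/694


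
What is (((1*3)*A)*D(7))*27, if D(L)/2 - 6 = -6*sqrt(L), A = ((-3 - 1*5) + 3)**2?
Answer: 24300 - 24300*sqrt(7) ≈ -39992.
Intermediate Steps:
A = 25 (A = ((-3 - 5) + 3)**2 = (-8 + 3)**2 = (-5)**2 = 25)
D(L) = 12 - 12*sqrt(L) (D(L) = 12 + 2*(-6*sqrt(L)) = 12 - 12*sqrt(L))
(((1*3)*A)*D(7))*27 = (((1*3)*25)*(12 - 12*sqrt(7)))*27 = ((3*25)*(12 - 12*sqrt(7)))*27 = (75*(12 - 12*sqrt(7)))*27 = (900 - 900*sqrt(7))*27 = 24300 - 24300*sqrt(7)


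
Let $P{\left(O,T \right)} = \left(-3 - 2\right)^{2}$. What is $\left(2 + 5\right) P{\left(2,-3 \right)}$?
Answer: $175$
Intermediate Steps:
$P{\left(O,T \right)} = 25$ ($P{\left(O,T \right)} = \left(-5\right)^{2} = 25$)
$\left(2 + 5\right) P{\left(2,-3 \right)} = \left(2 + 5\right) 25 = 7 \cdot 25 = 175$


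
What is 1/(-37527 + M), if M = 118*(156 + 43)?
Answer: -1/14045 ≈ -7.1200e-5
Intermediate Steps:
M = 23482 (M = 118*199 = 23482)
1/(-37527 + M) = 1/(-37527 + 23482) = 1/(-14045) = -1/14045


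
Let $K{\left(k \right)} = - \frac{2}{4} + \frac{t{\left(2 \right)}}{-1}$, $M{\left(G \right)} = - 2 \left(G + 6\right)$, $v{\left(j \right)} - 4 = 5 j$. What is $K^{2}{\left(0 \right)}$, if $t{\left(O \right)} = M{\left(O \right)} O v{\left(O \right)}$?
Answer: $\frac{801025}{4} \approx 2.0026 \cdot 10^{5}$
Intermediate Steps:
$v{\left(j \right)} = 4 + 5 j$
$M{\left(G \right)} = -12 - 2 G$ ($M{\left(G \right)} = - 2 \left(6 + G\right) = -12 - 2 G$)
$t{\left(O \right)} = O \left(-12 - 2 O\right) \left(4 + 5 O\right)$ ($t{\left(O \right)} = \left(-12 - 2 O\right) O \left(4 + 5 O\right) = O \left(-12 - 2 O\right) \left(4 + 5 O\right)$)
$K{\left(k \right)} = \frac{895}{2}$ ($K{\left(k \right)} = - \frac{2}{4} + \frac{\left(-2\right) 2 \left(4 + 5 \cdot 2\right) \left(6 + 2\right)}{-1} = \left(-2\right) \frac{1}{4} + \left(-2\right) 2 \left(4 + 10\right) 8 \left(-1\right) = - \frac{1}{2} + \left(-2\right) 2 \cdot 14 \cdot 8 \left(-1\right) = - \frac{1}{2} - -448 = - \frac{1}{2} + 448 = \frac{895}{2}$)
$K^{2}{\left(0 \right)} = \left(\frac{895}{2}\right)^{2} = \frac{801025}{4}$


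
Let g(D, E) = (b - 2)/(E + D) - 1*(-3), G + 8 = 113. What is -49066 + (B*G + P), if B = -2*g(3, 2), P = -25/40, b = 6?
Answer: -398917/8 ≈ -49865.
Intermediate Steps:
G = 105 (G = -8 + 113 = 105)
g(D, E) = 3 + 4/(D + E) (g(D, E) = (6 - 2)/(E + D) - 1*(-3) = 4/(D + E) + 3 = 3 + 4/(D + E))
P = -5/8 (P = -25*1/40 = -5/8 ≈ -0.62500)
B = -38/5 (B = -2*(4 + 3*3 + 3*2)/(3 + 2) = -2*(4 + 9 + 6)/5 = -2*19/5 = -38/5 ≈ -7.6000)
-49066 + (B*G + P) = -49066 + (-38/5*105 - 5/8) = -49066 + (-798 - 5/8) = -49066 - 6389/8 = -398917/8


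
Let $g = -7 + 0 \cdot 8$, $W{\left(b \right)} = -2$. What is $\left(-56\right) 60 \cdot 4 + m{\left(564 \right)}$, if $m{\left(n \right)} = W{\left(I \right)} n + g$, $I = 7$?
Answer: $-14575$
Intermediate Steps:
$g = -7$ ($g = -7 + 0 = -7$)
$m{\left(n \right)} = -7 - 2 n$ ($m{\left(n \right)} = - 2 n - 7 = -7 - 2 n$)
$\left(-56\right) 60 \cdot 4 + m{\left(564 \right)} = \left(-56\right) 60 \cdot 4 - 1135 = \left(-3360\right) 4 - 1135 = -13440 - 1135 = -14575$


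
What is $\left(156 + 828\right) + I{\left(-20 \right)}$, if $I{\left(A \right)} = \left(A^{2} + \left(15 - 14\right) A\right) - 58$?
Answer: $1306$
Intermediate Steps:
$I{\left(A \right)} = -58 + A + A^{2}$ ($I{\left(A \right)} = \left(A^{2} + \left(15 - 14\right) A\right) - 58 = \left(A^{2} + 1 A\right) - 58 = \left(A^{2} + A\right) - 58 = \left(A + A^{2}\right) - 58 = -58 + A + A^{2}$)
$\left(156 + 828\right) + I{\left(-20 \right)} = \left(156 + 828\right) - \left(78 - 400\right) = 984 - -322 = 984 + 322 = 1306$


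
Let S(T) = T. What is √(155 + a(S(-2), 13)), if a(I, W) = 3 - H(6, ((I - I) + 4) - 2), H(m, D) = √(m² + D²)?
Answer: √(158 - 2*√10) ≈ 12.316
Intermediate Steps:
H(m, D) = √(D² + m²)
a(I, W) = 3 - 2*√10 (a(I, W) = 3 - √((((I - I) + 4) - 2)² + 6²) = 3 - √(((0 + 4) - 2)² + 36) = 3 - √((4 - 2)² + 36) = 3 - √(2² + 36) = 3 - √(4 + 36) = 3 - √40 = 3 - 2*√10)
√(155 + a(S(-2), 13)) = √(155 + (3 - 2*√10)) = √(158 - 2*√10)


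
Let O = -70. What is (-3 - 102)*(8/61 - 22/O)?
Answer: -2853/61 ≈ -46.771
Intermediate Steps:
(-3 - 102)*(8/61 - 22/O) = (-3 - 102)*(8/61 - 22/(-70)) = -105*(8*(1/61) - 22*(-1/70)) = -105*(8/61 + 11/35) = -105*951/2135 = -2853/61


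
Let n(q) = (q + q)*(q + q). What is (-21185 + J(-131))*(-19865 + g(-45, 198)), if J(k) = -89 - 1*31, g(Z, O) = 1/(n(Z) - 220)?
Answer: 667000743939/1576 ≈ 4.2322e+8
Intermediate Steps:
n(q) = 4*q**2 (n(q) = (2*q)*(2*q) = 4*q**2)
g(Z, O) = 1/(-220 + 4*Z**2) (g(Z, O) = 1/(4*Z**2 - 220) = 1/(-220 + 4*Z**2))
J(k) = -120 (J(k) = -89 - 31 = -120)
(-21185 + J(-131))*(-19865 + g(-45, 198)) = (-21185 - 120)*(-19865 + 1/(4*(-55 + (-45)**2))) = -21305*(-19865 + 1/(4*(-55 + 2025))) = -21305*(-19865 + (1/4)/1970) = -21305*(-19865 + (1/4)*(1/1970)) = -21305*(-19865 + 1/7880) = -21305*(-156536199/7880) = 667000743939/1576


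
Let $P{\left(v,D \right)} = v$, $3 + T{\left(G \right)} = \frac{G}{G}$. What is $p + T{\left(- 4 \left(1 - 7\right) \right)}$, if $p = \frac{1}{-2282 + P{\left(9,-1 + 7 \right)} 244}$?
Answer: $- \frac{173}{86} \approx -2.0116$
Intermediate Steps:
$T{\left(G \right)} = -2$ ($T{\left(G \right)} = -3 + \frac{G}{G} = -3 + 1 = -2$)
$p = - \frac{1}{86}$ ($p = \frac{1}{-2282 + 9 \cdot 244} = \frac{1}{-2282 + 2196} = \frac{1}{-86} = - \frac{1}{86} \approx -0.011628$)
$p + T{\left(- 4 \left(1 - 7\right) \right)} = - \frac{1}{86} - 2 = - \frac{173}{86}$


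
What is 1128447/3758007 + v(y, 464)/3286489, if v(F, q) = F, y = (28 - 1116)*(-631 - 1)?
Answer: 2097564797965/4116882889141 ≈ 0.50950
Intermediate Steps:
y = 687616 (y = -1088*(-632) = 687616)
1128447/3758007 + v(y, 464)/3286489 = 1128447/3758007 + 687616/3286489 = 1128447*(1/3758007) + 687616*(1/3286489) = 376149/1252669 + 687616/3286489 = 2097564797965/4116882889141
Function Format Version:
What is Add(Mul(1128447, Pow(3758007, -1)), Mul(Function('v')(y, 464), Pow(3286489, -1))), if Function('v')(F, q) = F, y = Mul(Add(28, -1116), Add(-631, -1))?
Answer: Rational(2097564797965, 4116882889141) ≈ 0.50950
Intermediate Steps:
y = 687616 (y = Mul(-1088, -632) = 687616)
Add(Mul(1128447, Pow(3758007, -1)), Mul(Function('v')(y, 464), Pow(3286489, -1))) = Add(Mul(1128447, Pow(3758007, -1)), Mul(687616, Pow(3286489, -1))) = Add(Mul(1128447, Rational(1, 3758007)), Mul(687616, Rational(1, 3286489))) = Add(Rational(376149, 1252669), Rational(687616, 3286489)) = Rational(2097564797965, 4116882889141)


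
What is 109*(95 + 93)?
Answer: 20492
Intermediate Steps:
109*(95 + 93) = 109*188 = 20492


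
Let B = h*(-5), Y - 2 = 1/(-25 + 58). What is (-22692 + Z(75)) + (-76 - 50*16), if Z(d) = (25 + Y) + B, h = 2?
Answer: -777182/33 ≈ -23551.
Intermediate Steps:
Y = 67/33 (Y = 2 + 1/(-25 + 58) = 2 + 1/33 = 67/33 ≈ 2.0303)
B = -10 (B = 2*(-5) = -10)
Z(d) = 562/33 (Z(d) = (25 + 67/33) - 10 = 892/33 - 10 = 562/33)
(-22692 + Z(75)) + (-76 - 50*16) = (-22692 + 562/33) + (-76 - 50*16) = -748274/33 + (-76 - 800) = -748274/33 - 876 = -777182/33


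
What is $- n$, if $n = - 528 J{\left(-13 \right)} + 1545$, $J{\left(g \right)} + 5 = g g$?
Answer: $85047$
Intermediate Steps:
$J{\left(g \right)} = -5 + g^{2}$ ($J{\left(g \right)} = -5 + g g = -5 + g^{2}$)
$n = -85047$ ($n = - 528 \left(-5 + \left(-13\right)^{2}\right) + 1545 = - 528 \left(-5 + 169\right) + 1545 = \left(-528\right) 164 + 1545 = -86592 + 1545 = -85047$)
$- n = \left(-1\right) \left(-85047\right) = 85047$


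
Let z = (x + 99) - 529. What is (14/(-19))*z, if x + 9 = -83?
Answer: 7308/19 ≈ 384.63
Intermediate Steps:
x = -92 (x = -9 - 83 = -92)
z = -522 (z = (-92 + 99) - 529 = 7 - 529 = -522)
(14/(-19))*z = (14/(-19))*(-522) = (14*(-1/19))*(-522) = -14/19*(-522) = 7308/19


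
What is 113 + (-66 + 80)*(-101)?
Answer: -1301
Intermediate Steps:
113 + (-66 + 80)*(-101) = 113 + 14*(-101) = 113 - 1414 = -1301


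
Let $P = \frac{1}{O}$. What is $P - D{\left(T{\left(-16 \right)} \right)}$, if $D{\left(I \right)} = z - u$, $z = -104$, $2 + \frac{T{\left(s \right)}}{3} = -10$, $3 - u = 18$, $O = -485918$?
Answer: $\frac{43246701}{485918} \approx 89.0$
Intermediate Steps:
$u = -15$ ($u = 3 - 18 = -15$)
$T{\left(s \right)} = -36$ ($T{\left(s \right)} = -6 + 3 \left(-10\right) = -6 - 30 = -36$)
$P = - \frac{1}{485918}$ ($P = \frac{1}{-485918} = - \frac{1}{485918} \approx -2.058 \cdot 10^{-6}$)
$D{\left(I \right)} = -89$ ($D{\left(I \right)} = -104 - -15 = -104 + 15 = -89$)
$P - D{\left(T{\left(-16 \right)} \right)} = - \frac{1}{485918} - -89 = - \frac{1}{485918} + 89 = \frac{43246701}{485918}$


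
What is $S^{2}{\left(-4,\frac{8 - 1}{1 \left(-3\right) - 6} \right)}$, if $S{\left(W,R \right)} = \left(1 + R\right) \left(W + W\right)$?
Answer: $\frac{256}{81} \approx 3.1605$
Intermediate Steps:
$S{\left(W,R \right)} = 2 W \left(1 + R\right)$ ($S{\left(W,R \right)} = \left(1 + R\right) 2 W = 2 W \left(1 + R\right)$)
$S^{2}{\left(-4,\frac{8 - 1}{1 \left(-3\right) - 6} \right)} = \left(2 \left(-4\right) \left(1 + \frac{8 - 1}{1 \left(-3\right) - 6}\right)\right)^{2} = \left(2 \left(-4\right) \left(1 + \frac{7}{-3 - 6}\right)\right)^{2} = \left(2 \left(-4\right) \left(1 + \frac{7}{-9}\right)\right)^{2} = \left(2 \left(-4\right) \left(1 + 7 \left(- \frac{1}{9}\right)\right)\right)^{2} = \left(2 \left(-4\right) \left(1 - \frac{7}{9}\right)\right)^{2} = \left(2 \left(-4\right) \frac{2}{9}\right)^{2} = \left(- \frac{16}{9}\right)^{2} = \frac{256}{81}$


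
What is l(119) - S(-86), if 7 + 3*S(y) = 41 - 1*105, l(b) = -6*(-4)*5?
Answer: 431/3 ≈ 143.67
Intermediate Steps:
l(b) = 120 (l(b) = 24*5 = 120)
S(y) = -71/3 (S(y) = -7/3 + (41 - 1*105)/3 = -7/3 + (41 - 105)/3 = -7/3 + (⅓)*(-64) = -7/3 - 64/3 = -71/3)
l(119) - S(-86) = 120 - 1*(-71/3) = 120 + 71/3 = 431/3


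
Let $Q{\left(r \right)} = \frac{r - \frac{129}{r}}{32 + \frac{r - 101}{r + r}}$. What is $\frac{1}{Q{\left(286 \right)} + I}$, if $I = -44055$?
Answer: $- \frac{18489}{814369561} \approx -2.2703 \cdot 10^{-5}$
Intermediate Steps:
$Q{\left(r \right)} = \frac{r - \frac{129}{r}}{32 + \frac{-101 + r}{2 r}}$
$\frac{1}{Q{\left(286 \right)} + I} = \frac{1}{\frac{2 \left(-129 + 286^{2}\right)}{-101 + 65 \cdot 286} - 44055} = \frac{1}{\frac{2 \left(-129 + 81796\right)}{-101 + 18590} - 44055} = \frac{1}{2 \cdot \frac{1}{18489} \cdot 81667 - 44055} = \frac{1}{\frac{163334}{18489} - 44055} = \frac{1}{- \frac{814369561}{18489}} = - \frac{18489}{814369561}$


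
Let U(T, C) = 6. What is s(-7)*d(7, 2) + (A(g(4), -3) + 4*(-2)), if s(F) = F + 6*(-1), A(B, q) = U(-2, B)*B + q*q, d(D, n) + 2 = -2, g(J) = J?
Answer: 77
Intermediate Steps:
d(D, n) = -4 (d(D, n) = -2 - 2 = -4)
A(B, q) = q² + 6*B (A(B, q) = 6*B + q*q = 6*B + q² = q² + 6*B)
s(F) = -6 + F (s(F) = F - 6 = -6 + F)
s(-7)*d(7, 2) + (A(g(4), -3) + 4*(-2)) = (-6 - 7)*(-4) + (((-3)² + 6*4) + 4*(-2)) = -13*(-4) + ((9 + 24) - 8) = 52 + (33 - 8) = 52 + 25 = 77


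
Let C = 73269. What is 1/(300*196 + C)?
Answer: 1/132069 ≈ 7.5718e-6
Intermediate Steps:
1/(300*196 + C) = 1/(300*196 + 73269) = 1/(58800 + 73269) = 1/132069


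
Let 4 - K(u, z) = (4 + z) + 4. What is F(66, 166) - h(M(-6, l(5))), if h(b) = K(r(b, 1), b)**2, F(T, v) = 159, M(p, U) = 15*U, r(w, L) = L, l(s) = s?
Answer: -6082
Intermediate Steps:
K(u, z) = -4 - z (K(u, z) = 4 - ((4 + z) + 4) = 4 - (8 + z) = 4 + (-8 - z) = -4 - z)
h(b) = (-4 - b)**2
F(66, 166) - h(M(-6, l(5))) = 159 - (4 + 15*5)**2 = 159 - (4 + 75)**2 = 159 - 1*79**2 = 159 - 1*6241 = 159 - 6241 = -6082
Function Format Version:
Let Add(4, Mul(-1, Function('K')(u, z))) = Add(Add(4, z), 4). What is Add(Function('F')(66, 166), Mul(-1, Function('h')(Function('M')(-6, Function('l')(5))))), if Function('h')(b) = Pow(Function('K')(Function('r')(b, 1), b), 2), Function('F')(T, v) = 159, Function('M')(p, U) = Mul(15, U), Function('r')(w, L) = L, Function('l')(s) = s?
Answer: -6082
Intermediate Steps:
Function('K')(u, z) = Add(-4, Mul(-1, z)) (Function('K')(u, z) = Add(4, Mul(-1, Add(Add(4, z), 4))) = Add(4, Mul(-1, Add(8, z))) = Add(4, Add(-8, Mul(-1, z))) = Add(-4, Mul(-1, z)))
Function('h')(b) = Pow(Add(-4, Mul(-1, b)), 2)
Add(Function('F')(66, 166), Mul(-1, Function('h')(Function('M')(-6, Function('l')(5))))) = Add(159, Mul(-1, Pow(Add(4, Mul(15, 5)), 2))) = Add(159, Mul(-1, Pow(Add(4, 75), 2))) = Add(159, Mul(-1, Pow(79, 2))) = Add(159, Mul(-1, 6241)) = Add(159, -6241) = -6082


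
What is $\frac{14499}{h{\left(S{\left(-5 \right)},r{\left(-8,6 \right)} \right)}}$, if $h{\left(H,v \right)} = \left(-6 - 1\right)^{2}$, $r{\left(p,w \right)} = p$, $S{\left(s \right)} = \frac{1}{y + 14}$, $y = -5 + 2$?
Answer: $\frac{14499}{49} \approx 295.9$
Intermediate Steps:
$y = -3$
$S{\left(s \right)} = \frac{1}{11}$ ($S{\left(s \right)} = \frac{1}{-3 + 14} = \frac{1}{11}$)
$h{\left(H,v \right)} = 49$ ($h{\left(H,v \right)} = \left(-7\right)^{2} = 49$)
$\frac{14499}{h{\left(S{\left(-5 \right)},r{\left(-8,6 \right)} \right)}} = \frac{14499}{49}$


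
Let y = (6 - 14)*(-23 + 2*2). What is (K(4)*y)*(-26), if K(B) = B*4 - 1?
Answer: -59280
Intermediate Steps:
K(B) = -1 + 4*B (K(B) = 4*B - 1 = -1 + 4*B)
y = 152 (y = -8*(-23 + 4) = -8*(-19) = 152)
(K(4)*y)*(-26) = ((-1 + 4*4)*152)*(-26) = ((-1 + 16)*152)*(-26) = (15*152)*(-26) = 2280*(-26) = -59280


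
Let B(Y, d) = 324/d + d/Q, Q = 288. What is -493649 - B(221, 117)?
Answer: -205359305/416 ≈ -4.9365e+5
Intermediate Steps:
B(Y, d) = 324/d + d/288
-493649 - B(221, 117) = -493649 - (324/117 + (1/288)*117) = -493649 - (324*(1/117) + 13/32) = -493649 - (36/13 + 13/32) = -493649 - 1*1321/416 = -493649 - 1321/416 = -205359305/416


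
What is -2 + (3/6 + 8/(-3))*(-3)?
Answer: 9/2 ≈ 4.5000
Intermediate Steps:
-2 + (3/6 + 8/(-3))*(-3) = -2 + (3*(1/6) + 8*(-1/3))*(-3) = -2 + (1/2 - 8/3)*(-3) = -2 - 13/6*(-3) = -2 + 13/2 = 9/2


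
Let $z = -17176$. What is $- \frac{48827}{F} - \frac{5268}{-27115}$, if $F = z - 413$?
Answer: $\frac{128782087}{43356885} \approx 2.9703$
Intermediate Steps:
$F = -17589$ ($F = -17176 - 413 = -17589$)
$- \frac{48827}{F} - \frac{5268}{-27115} = - \frac{48827}{-17589} - \frac{5268}{-27115} = \left(-48827\right) \left(- \frac{1}{17589}\right) - - \frac{5268}{27115} = \frac{48827}{17589} + \frac{5268}{27115} = \frac{128782087}{43356885}$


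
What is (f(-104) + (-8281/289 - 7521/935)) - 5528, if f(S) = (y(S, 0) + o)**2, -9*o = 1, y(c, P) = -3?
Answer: -7152058952/1287495 ≈ -5555.0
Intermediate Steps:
o = -1/9 (o = -1/9*1 = -1/9 ≈ -0.11111)
f(S) = 784/81 (f(S) = (-3 - 1/9)**2 = (-28/9)**2 = 784/81)
(f(-104) + (-8281/289 - 7521/935)) - 5528 = (784/81 + (-8281/289 - 7521/935)) - 5528 = (784/81 - 583312/15895) - 5528 = -34786592/1287495 - 5528 = -7152058952/1287495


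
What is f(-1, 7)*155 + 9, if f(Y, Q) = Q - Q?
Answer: 9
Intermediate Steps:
f(Y, Q) = 0
f(-1, 7)*155 + 9 = 0*155 + 9 = 0 + 9 = 9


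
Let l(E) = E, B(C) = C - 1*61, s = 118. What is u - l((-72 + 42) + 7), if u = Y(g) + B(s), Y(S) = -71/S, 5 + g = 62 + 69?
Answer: 10009/126 ≈ 79.437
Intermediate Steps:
g = 126 (g = -5 + (62 + 69) = -5 + 131 = 126)
B(C) = -61 + C (B(C) = C - 61 = -61 + C)
u = 7111/126 (u = -71/126 + (-61 + 118) = -71*1/126 + 57 = -71/126 + 57 = 7111/126 ≈ 56.437)
u - l((-72 + 42) + 7) = 7111/126 - ((-72 + 42) + 7) = 7111/126 - (-30 + 7) = 7111/126 - 1*(-23) = 7111/126 + 23 = 10009/126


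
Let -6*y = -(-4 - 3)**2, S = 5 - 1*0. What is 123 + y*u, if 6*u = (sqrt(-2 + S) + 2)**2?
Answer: 4771/36 + 49*sqrt(3)/9 ≈ 141.96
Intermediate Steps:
S = 5 (S = 5 + 0 = 5)
y = 49/6 (y = -(-1)*(-4 - 3)**2/6 = -(-1)*(-7)**2/6 = -(-1)*49/6 = -1/6*(-49) = 49/6 ≈ 8.1667)
u = (2 + sqrt(3))**2/6 (u = (sqrt(-2 + 5) + 2)**2/6 = (sqrt(3) + 2)**2/6 = (2 + sqrt(3))**2/6 ≈ 2.3214)
123 + y*u = 123 + 49*((2 + sqrt(3))**2/6)/6 = 123 + 49*(2 + sqrt(3))**2/36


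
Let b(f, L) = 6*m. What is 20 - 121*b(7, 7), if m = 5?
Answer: -3610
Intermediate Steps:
b(f, L) = 30 (b(f, L) = 6*5 = 30)
20 - 121*b(7, 7) = 20 - 121*30 = 20 - 3630 = -3610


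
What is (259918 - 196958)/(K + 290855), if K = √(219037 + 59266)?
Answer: 9156115400/42298176361 - 31480*√278303/42298176361 ≈ 0.21607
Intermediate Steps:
K = √278303 ≈ 527.54
(259918 - 196958)/(K + 290855) = (259918 - 196958)/(√278303 + 290855) = 62960/(290855 + √278303)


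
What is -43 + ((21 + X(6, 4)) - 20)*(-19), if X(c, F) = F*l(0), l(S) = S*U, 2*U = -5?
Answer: -62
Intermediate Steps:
U = -5/2 (U = (1/2)*(-5) = -5/2 ≈ -2.5000)
l(S) = -5*S/2 (l(S) = S*(-5/2) = -5*S/2)
X(c, F) = 0 (X(c, F) = F*(-5/2*0) = F*0 = 0)
-43 + ((21 + X(6, 4)) - 20)*(-19) = -43 + ((21 + 0) - 20)*(-19) = -43 + (21 - 20)*(-19) = -43 + 1*(-19) = -43 - 19 = -62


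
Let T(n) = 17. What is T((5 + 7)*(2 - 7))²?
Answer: 289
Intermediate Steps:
T((5 + 7)*(2 - 7))² = 17² = 289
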